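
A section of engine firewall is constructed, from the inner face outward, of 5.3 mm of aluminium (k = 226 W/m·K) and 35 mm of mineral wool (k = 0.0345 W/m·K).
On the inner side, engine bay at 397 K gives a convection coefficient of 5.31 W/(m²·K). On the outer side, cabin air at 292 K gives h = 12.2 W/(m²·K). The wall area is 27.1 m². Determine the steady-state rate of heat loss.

Treating each layer as a thermal resistance in series:
R_inner film = 1/(h_i·A) = 1/(5.31×27.1) = 0.006949 K/W
R_aluminium = L/(kA) = 0.0053/(226×27.1) = 8.654×10^-7 K/W
R_mineral wool = L/(kA) = 0.035/(0.0345×27.1) = 0.03744 K/W
R_outer film = 1/(h_o·A) = 1/(12.2×27.1) = 0.003025 K/W
R_total = 0.04741 K/W
Q = ΔT / R_total = 105 / 0.04741

Q ≈ 2210 W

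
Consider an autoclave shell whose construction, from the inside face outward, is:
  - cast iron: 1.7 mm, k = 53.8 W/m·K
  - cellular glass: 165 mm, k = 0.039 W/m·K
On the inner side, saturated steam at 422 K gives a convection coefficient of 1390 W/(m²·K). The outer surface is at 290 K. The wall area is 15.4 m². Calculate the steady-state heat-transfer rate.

Q ≈ 480 W

Treating each layer as a thermal resistance in series:
R_inner film = 1/(h_i·A) = 1/(1390×15.4) = 4.672×10^-5 K/W
R_cast iron = L/(kA) = 0.0017/(53.8×15.4) = 2.052×10^-6 K/W
R_cellular glass = L/(kA) = 0.165/(0.039×15.4) = 0.2747 K/W
R_total = 0.2748 K/W
Q = ΔT / R_total = 132 / 0.2748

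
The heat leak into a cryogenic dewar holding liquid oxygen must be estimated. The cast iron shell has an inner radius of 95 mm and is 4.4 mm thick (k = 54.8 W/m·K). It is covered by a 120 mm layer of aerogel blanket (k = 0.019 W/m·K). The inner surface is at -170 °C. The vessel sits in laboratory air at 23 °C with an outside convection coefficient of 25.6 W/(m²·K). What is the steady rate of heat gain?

Q ≈ 8.35 W

Radial (spherical) resistances in series:
R_cast iron shell = (1/0.095 − 1/0.0994)/(4π×54.8) = 6.766×10^-4 K/W
R_aerogel blanket = (1/0.0994 − 1/0.2194)/(4π×0.019) = 23.05 K/W
R_outer film = 1/(h·4πr_o²) = 1/(25.6×4π×0.2194²) = 0.06458 K/W
R_total = 23.11 K/W
Q = ΔT/R_total = 193/23.11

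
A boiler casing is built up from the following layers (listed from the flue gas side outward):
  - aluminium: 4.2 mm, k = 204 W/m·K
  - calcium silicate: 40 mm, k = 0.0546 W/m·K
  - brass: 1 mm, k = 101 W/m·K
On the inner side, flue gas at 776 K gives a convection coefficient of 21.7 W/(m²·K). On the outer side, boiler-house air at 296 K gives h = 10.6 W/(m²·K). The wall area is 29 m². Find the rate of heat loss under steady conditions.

Series thermal resistances:
R_inner film = 1/(h_i·A) = 1/(21.7×29) = 0.001589 K/W
R_aluminium = L/(kA) = 0.0042/(204×29) = 7.099×10^-7 K/W
R_calcium silicate = L/(kA) = 0.04/(0.0546×29) = 0.02526 K/W
R_brass = L/(kA) = 0.001/(101×29) = 3.414×10^-7 K/W
R_outer film = 1/(h_o·A) = 1/(10.6×29) = 0.003253 K/W
R_total = 0.03011 K/W
Q = ΔT / R_total = 480 / 0.03011

Q ≈ 15900 W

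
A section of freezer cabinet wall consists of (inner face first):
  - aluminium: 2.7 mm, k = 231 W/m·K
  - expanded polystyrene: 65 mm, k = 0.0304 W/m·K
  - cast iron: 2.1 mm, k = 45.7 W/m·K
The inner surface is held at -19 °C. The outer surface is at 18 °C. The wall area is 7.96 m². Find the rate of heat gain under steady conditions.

Q ≈ 138 W

Using the resistance-network approach (series):
R_aluminium = L/(kA) = 0.0027/(231×7.96) = 1.468×10^-6 K/W
R_expanded polystyrene = L/(kA) = 0.065/(0.0304×7.96) = 0.2686 K/W
R_cast iron = L/(kA) = 0.0021/(45.7×7.96) = 5.773×10^-6 K/W
R_total = 0.2686 K/W
Q = ΔT / R_total = 37 / 0.2686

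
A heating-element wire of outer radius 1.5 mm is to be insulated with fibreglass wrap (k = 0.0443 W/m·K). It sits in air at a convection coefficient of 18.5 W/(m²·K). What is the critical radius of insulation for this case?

For a cylinder r_cr = k/h = 0.0443/18.5
r_cr = 2.39 mm; since the bare radius (1.5 mm) is below r_cr, adding a thin layer of insulation will *increase* heat loss.

r_cr ≈ 2.39 mm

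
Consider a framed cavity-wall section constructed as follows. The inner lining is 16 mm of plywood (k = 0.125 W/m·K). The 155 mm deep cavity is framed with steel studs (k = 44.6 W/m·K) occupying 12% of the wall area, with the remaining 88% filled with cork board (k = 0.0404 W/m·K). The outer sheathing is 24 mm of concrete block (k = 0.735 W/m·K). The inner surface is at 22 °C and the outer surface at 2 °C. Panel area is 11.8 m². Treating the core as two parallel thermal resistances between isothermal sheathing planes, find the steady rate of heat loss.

Sheathing layers in series; stud and cavity paths in parallel between them.
R_inner = 0.016/(0.125×11.8) = 0.01085 K/W
R_stud  = 0.155/(44.6×0.12×11.8) = 0.002454 K/W
R_cav   = 0.155/(0.0404×0.88×11.8) = 0.3695 K/W
1/R_core = 1/R_stud + 1/R_cav → R_core = 0.002438 K/W
R_outer = 0.024/(0.735×11.8) = 0.002767 K/W
R_total = 0.01605 K/W
Q = ΔT/R_total = 20/0.01605

Q ≈ 1250 W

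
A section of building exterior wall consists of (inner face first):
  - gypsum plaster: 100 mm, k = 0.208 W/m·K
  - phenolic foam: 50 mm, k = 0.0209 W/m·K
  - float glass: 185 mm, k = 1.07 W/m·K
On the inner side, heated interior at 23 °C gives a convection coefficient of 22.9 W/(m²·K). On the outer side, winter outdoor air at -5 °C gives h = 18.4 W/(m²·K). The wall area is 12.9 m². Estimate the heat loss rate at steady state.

Series thermal resistances:
R_inner film = 1/(h_i·A) = 1/(22.9×12.9) = 0.003385 K/W
R_gypsum plaster = L/(kA) = 0.1/(0.208×12.9) = 0.03727 K/W
R_phenolic foam = L/(kA) = 0.05/(0.0209×12.9) = 0.1855 K/W
R_float glass = L/(kA) = 0.185/(1.07×12.9) = 0.0134 K/W
R_outer film = 1/(h_o·A) = 1/(18.4×12.9) = 0.004213 K/W
R_total = 0.2437 K/W
Q = ΔT / R_total = 28 / 0.2437

Q ≈ 115 W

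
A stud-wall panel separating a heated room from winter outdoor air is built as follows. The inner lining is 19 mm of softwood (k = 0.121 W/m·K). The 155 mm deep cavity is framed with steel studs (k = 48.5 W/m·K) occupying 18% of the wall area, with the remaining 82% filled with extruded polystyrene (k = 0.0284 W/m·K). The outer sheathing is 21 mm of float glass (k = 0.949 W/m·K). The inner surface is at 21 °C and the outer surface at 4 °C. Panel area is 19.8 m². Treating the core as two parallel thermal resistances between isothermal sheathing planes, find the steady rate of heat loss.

Q ≈ 1710 W

Sheathing layers in series; stud and cavity paths in parallel between them.
R_inner = 0.019/(0.121×19.8) = 0.007931 K/W
R_stud  = 0.155/(48.5×0.18×19.8) = 8.967×10^-4 K/W
R_cav   = 0.155/(0.0284×0.82×19.8) = 0.3362 K/W
1/R_core = 1/R_stud + 1/R_cav → R_core = 8.943×10^-4 K/W
R_outer = 0.021/(0.949×19.8) = 0.001118 K/W
R_total = 0.009942 K/W
Q = ΔT/R_total = 17/0.009942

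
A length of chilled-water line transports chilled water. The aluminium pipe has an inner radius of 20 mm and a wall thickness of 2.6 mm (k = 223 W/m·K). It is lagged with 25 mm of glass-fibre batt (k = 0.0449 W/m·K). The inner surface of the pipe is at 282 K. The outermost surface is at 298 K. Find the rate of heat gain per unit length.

q′ ≈ 6.06 W/m

Per-layer cylindrical resistances, series-summed:
R_aluminium pipe wall = ln(22.6/20)/(2π×223×1) = 8.723×10^-5 K/W
R_glass-fibre batt = ln(47.6/22.6)/(2π×0.0449×1) = 2.64 K/W
R_total = 2.64 K/W
Q = ΔT/R_total = 16/2.64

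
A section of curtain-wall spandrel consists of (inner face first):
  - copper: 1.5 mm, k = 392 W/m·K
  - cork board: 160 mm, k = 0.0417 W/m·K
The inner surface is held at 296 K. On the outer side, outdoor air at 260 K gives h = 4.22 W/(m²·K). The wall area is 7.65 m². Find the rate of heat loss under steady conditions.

Thermal resistances in series:
R_copper = L/(kA) = 0.0015/(392×7.65) = 5.002×10^-7 K/W
R_cork board = L/(kA) = 0.16/(0.0417×7.65) = 0.5016 K/W
R_outer film = 1/(h_o·A) = 1/(4.22×7.65) = 0.03098 K/W
R_total = 0.5325 K/W
Q = ΔT / R_total = 36 / 0.5325

Q ≈ 67.6 W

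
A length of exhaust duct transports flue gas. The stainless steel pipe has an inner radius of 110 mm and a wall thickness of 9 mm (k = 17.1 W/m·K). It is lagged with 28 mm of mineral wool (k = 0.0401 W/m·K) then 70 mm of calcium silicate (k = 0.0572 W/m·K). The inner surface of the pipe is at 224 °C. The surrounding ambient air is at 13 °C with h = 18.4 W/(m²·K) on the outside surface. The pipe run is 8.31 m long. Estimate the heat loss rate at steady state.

Q ≈ 893 W

Radial resistances (cylindrical: R_cond = ln(r_o/r_i)/(2πkL), R_conv = 1/(h·2πrL)):
R_stainless steel pipe wall = ln(119/110)/(2π×17.1×8.31) = 8.808×10^-5 K/W
R_mineral wool = ln(147/119)/(2π×0.0401×8.31) = 0.1009 K/W
R_calcium silicate = ln(217/147)/(2π×0.0572×8.31) = 0.1304 K/W
R_outer film = 1/(h_o·2πr_oL) = 1/(18.4×2π×0.217×8.31) = 0.004797 K/W
R_total = 0.2362 K/W
Q = ΔT/R_total = 211/0.2362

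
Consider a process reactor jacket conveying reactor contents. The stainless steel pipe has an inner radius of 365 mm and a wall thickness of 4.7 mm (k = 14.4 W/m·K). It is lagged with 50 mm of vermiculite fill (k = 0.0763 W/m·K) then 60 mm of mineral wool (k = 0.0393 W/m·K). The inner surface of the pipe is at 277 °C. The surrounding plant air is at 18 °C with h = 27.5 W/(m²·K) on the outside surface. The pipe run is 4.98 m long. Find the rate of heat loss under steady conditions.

Q ≈ 1580 W

Cylindrical conduction, so R = ln(r₂/r₁)/(2πkL) per layer, in series:
R_stainless steel pipe wall = ln(369.7/365)/(2π×14.4×4.98) = 2.84×10^-5 K/W
R_vermiculite fill = ln(419.7/369.7)/(2π×0.0763×4.98) = 0.05313 K/W
R_mineral wool = ln(479.7/419.7)/(2π×0.0393×4.98) = 0.1087 K/W
R_outer film = 1/(h_o·2πr_oL) = 1/(27.5×2π×0.4797×4.98) = 0.002423 K/W
R_total = 0.1642 K/W
Q = ΔT/R_total = 259/0.1642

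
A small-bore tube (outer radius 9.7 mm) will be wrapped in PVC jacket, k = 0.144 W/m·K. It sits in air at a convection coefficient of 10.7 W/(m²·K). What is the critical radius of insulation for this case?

For a cylinder r_cr = k/h = 0.144/10.7
r_cr = 13.5 mm; since the bare radius (9.7 mm) is below r_cr, adding a thin layer of insulation will *increase* heat loss.

r_cr ≈ 13.5 mm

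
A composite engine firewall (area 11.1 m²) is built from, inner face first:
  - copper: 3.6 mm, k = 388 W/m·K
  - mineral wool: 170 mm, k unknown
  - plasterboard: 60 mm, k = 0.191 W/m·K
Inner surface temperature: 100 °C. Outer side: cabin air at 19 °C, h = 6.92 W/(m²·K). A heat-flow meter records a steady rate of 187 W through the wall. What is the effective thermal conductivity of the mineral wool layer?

k ≈ 0.0391 W/(m·K)

Using the resistance-network approach (series):
R_copper = L/(kA) = 0.0036/(388×11.1) = 8.359×10^-7 K/W
R_plasterboard = L/(kA) = 0.06/(0.191×11.1) = 0.0283 K/W
R_outer film = 1/(h_o·A) = 1/(6.92×11.1) = 0.01302 K/W
Sum of known resistances R_other = 0.04132 K/W
Total R = ΔT/Q = 81/187 = 0.4332 K/W
R_mineral wool = R_total − R_other = 0.3918 K/W
k = L/(R·A) = 0.17/(0.3918×11.1)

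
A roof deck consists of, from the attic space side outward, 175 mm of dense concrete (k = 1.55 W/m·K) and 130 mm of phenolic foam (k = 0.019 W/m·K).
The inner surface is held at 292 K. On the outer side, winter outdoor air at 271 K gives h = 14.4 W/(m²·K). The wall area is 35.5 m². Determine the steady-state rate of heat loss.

Q ≈ 106 W

Treating each layer as a thermal resistance in series:
R_dense concrete = L/(kA) = 0.175/(1.55×35.5) = 0.00318 K/W
R_phenolic foam = L/(kA) = 0.13/(0.019×35.5) = 0.1927 K/W
R_outer film = 1/(h_o·A) = 1/(14.4×35.5) = 0.001956 K/W
R_total = 0.1979 K/W
Q = ΔT / R_total = 21 / 0.1979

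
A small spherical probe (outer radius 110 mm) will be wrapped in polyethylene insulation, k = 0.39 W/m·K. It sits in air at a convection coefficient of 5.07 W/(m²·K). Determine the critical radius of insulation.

r_cr ≈ 154 mm

For a sphere r_cr = 2k/h = 2×0.39/5.07
r_cr = 154 mm; since the bare radius (110 mm) is below r_cr, adding a thin layer of insulation will *increase* heat loss.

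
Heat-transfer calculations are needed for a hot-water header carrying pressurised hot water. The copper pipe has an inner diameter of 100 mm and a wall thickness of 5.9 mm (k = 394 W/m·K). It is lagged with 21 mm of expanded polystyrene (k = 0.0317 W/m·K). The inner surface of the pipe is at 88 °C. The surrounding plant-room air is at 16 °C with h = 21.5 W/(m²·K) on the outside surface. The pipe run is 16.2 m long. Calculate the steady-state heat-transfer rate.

Q ≈ 687 W

Radial resistances (cylindrical: R_cond = ln(r_o/r_i)/(2πkL), R_conv = 1/(h·2πrL)):
R_copper pipe wall = ln(55.9/50)/(2π×394×16.2) = 2.781×10^-6 K/W
R_expanded polystyrene = ln(76.9/55.9)/(2π×0.0317×16.2) = 0.09885 K/W
R_outer film = 1/(h_o·2πr_oL) = 1/(21.5×2π×0.0769×16.2) = 0.005942 K/W
R_total = 0.1048 K/W
Q = ΔT/R_total = 72/0.1048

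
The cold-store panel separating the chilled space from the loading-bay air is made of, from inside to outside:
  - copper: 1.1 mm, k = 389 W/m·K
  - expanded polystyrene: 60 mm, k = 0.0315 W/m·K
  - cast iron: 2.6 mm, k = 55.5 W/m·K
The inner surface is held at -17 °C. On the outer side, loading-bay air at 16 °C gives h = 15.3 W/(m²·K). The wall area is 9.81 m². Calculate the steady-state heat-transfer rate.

Q ≈ 164 W

Thermal resistances in series:
R_copper = L/(kA) = 0.0011/(389×9.81) = 2.883×10^-7 K/W
R_expanded polystyrene = L/(kA) = 0.06/(0.0315×9.81) = 0.1942 K/W
R_cast iron = L/(kA) = 0.0026/(55.5×9.81) = 4.775×10^-6 K/W
R_outer film = 1/(h_o·A) = 1/(15.3×9.81) = 0.006663 K/W
R_total = 0.2008 K/W
Q = ΔT / R_total = 33 / 0.2008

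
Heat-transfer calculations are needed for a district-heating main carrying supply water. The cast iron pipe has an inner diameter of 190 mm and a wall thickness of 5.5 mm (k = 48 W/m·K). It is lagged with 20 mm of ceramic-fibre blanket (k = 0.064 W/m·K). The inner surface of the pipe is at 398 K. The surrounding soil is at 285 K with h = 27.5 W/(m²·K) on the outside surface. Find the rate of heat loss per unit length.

q′ ≈ 226 W/m

For a radial system each layer contributes R = ln(r_out/r_in)/(2πkL); films add R = 1/(hA).
R_cast iron pipe wall = ln(100.5/95)/(2π×48×1) = 1.866×10^-4 K/W
R_ceramic-fibre blanket = ln(120.5/100.5)/(2π×0.064×1) = 0.4513 K/W
R_outer film = 1/(h_o·2πr_oL) = 1/(27.5×2π×0.1205×1) = 0.04803 K/W
R_total = 0.4995 K/W
Q = ΔT/R_total = 113/0.4995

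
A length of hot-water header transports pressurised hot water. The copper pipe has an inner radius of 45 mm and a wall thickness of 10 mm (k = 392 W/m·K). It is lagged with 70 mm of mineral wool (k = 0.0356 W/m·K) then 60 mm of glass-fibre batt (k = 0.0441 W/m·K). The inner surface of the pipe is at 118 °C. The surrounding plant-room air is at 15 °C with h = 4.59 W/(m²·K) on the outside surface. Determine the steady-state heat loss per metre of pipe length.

Treating each annulus and film as a series resistance:
R_copper pipe wall = ln(55/45)/(2π×392×1) = 8.147×10^-5 K/W
R_mineral wool = ln(125/55)/(2π×0.0356×1) = 3.67 K/W
R_glass-fibre batt = ln(185/125)/(2π×0.0441×1) = 1.415 K/W
R_outer film = 1/(h_o·2πr_oL) = 1/(4.59×2π×0.185×1) = 0.1874 K/W
R_total = 5.273 K/W
Q = ΔT/R_total = 103/5.273

q′ ≈ 19.5 W/m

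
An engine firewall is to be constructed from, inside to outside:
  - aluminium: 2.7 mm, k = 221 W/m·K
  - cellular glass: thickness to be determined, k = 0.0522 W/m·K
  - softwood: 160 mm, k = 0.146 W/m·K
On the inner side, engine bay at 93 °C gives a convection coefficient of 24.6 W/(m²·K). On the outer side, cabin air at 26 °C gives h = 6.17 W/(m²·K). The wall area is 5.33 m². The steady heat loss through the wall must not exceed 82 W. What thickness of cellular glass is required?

L ≈ 160 mm

Model the wall as resistances in series:
R_inner film = 1/(h_i·A) = 1/(24.6×5.33) = 0.007627 K/W
R_aluminium = L/(kA) = 0.0027/(221×5.33) = 2.292×10^-6 K/W
R_softwood = L/(kA) = 0.16/(0.146×5.33) = 0.2056 K/W
R_outer film = 1/(h_o·A) = 1/(6.17×5.33) = 0.03041 K/W
Sum of the known resistances R_other = 0.2436 K/W
Required total resistance R_tot = ΔT/Q_allow = 67/82 = 0.8171 K/W
R_cellular glass = R_tot − R_other = 0.5734 K/W
L = R·k·A = 0.5734×0.0522×5.33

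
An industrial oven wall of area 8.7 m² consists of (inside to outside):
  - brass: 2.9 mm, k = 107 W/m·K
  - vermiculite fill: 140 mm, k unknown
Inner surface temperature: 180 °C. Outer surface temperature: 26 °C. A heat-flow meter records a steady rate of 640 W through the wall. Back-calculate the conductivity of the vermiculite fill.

Model the wall as resistances in series:
R_brass = L/(kA) = 0.0029/(107×8.7) = 3.115×10^-6 K/W
Sum of known resistances R_other = 3.115×10^-6 K/W
Total R = ΔT/Q = 154/640 = 0.2406 K/W
R_vermiculite fill = R_total − R_other = 0.2406 K/W
k = L/(R·A) = 0.14/(0.2406×8.7)

k ≈ 0.0669 W/(m·K)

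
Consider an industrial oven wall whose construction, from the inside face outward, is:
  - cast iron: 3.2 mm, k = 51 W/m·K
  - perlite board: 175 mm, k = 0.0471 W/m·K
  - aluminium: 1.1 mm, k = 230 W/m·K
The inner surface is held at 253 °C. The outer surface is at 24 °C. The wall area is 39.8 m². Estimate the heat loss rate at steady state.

Treating each layer as a thermal resistance in series:
R_cast iron = L/(kA) = 0.0032/(51×39.8) = 1.577×10^-6 K/W
R_perlite board = L/(kA) = 0.175/(0.0471×39.8) = 0.09335 K/W
R_aluminium = L/(kA) = 0.0011/(230×39.8) = 1.202×10^-7 K/W
R_total = 0.09336 K/W
Q = ΔT / R_total = 229 / 0.09336

Q ≈ 2450 W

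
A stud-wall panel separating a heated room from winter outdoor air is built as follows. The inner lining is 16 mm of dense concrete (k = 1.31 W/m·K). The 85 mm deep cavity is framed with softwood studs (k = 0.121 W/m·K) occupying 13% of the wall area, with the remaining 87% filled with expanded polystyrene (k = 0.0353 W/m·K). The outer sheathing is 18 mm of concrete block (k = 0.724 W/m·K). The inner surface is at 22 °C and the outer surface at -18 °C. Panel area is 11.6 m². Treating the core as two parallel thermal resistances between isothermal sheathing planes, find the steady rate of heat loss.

Sheathing layers in series; stud and cavity paths in parallel between them.
R_inner = 0.016/(1.31×11.6) = 0.001053 K/W
R_stud  = 0.085/(0.121×0.13×11.6) = 0.4658 K/W
R_cav   = 0.085/(0.0353×0.87×11.6) = 0.2386 K/W
1/R_core = 1/R_stud + 1/R_cav → R_core = 0.1578 K/W
R_outer = 0.018/(0.724×11.6) = 0.002143 K/W
R_total = 0.161 K/W
Q = ΔT/R_total = 40/0.161

Q ≈ 248 W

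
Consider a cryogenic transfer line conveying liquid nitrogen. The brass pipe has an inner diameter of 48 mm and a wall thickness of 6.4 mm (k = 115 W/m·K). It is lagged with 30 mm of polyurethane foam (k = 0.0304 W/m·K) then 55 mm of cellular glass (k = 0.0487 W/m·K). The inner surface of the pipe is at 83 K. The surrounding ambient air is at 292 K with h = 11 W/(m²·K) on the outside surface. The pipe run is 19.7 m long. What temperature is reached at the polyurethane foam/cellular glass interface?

T ≈ 212 K

Radial resistances (cylindrical: R_cond = ln(r_o/r_i)/(2πkL), R_conv = 1/(h·2πrL)):
R_brass pipe wall = ln(30.4/24)/(2π×115×19.7) = 1.661×10^-5 K/W
R_polyurethane foam = ln(60.4/30.4)/(2π×0.0304×19.7) = 0.1825 K/W
R_cellular glass = ln(115.4/60.4)/(2π×0.0487×19.7) = 0.1074 K/W
R_outer film = 1/(h_o·2πr_oL) = 1/(11×2π×0.1154×19.7) = 0.006364 K/W
R_total = 0.2962 K/W
Q = ΔT/R_total = 209/0.2962
Q = 706 W
T_interface = T_inner + Q·ΣR(inner→interface) = 83 + 706×0.1825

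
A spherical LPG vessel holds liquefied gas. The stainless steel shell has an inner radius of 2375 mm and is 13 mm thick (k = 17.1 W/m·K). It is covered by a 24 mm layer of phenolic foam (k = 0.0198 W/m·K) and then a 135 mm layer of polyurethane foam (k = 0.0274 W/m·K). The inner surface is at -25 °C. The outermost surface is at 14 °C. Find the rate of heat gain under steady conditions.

For a spherical shell R = (1/r₁ − 1/r₂)/(4πk); film R = 1/(h·4πr²). In series:
R_stainless steel shell = (1/2.375 − 1/2.388)/(4π×17.1) = 1.067×10^-5 K/W
R_phenolic foam = (1/2.388 − 1/2.412)/(4π×0.0198) = 0.01675 K/W
R_polyurethane foam = (1/2.412 − 1/2.547)/(4π×0.0274) = 0.06382 K/W
R_total = 0.08058 K/W
Q = ΔT/R_total = 39/0.08058

Q ≈ 484 W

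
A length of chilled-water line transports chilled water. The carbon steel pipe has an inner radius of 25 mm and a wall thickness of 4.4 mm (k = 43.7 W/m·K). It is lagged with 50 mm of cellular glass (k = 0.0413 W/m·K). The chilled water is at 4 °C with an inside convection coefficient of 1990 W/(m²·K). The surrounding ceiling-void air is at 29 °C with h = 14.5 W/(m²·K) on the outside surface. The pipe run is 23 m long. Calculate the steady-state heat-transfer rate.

Q ≈ 145 W

Treating each annulus and film as a series resistance:
R_inner film = 1/(h_i·2πr₁L) = 1/(1990×2π×0.025×23) = 1.391×10^-4 K/W
R_carbon steel pipe wall = ln(29.4/25)/(2π×43.7×23) = 2.567×10^-5 K/W
R_cellular glass = ln(79.4/29.4)/(2π×0.0413×23) = 0.1665 K/W
R_outer film = 1/(h_o·2πr_oL) = 1/(14.5×2π×0.0794×23) = 0.00601 K/W
R_total = 0.1726 K/W
Q = ΔT/R_total = 25/0.1726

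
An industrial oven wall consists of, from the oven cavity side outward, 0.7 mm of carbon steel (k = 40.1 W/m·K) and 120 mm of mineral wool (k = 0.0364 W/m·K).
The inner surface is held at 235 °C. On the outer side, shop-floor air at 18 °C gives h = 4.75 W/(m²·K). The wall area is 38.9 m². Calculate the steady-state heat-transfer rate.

Thermal resistances in series:
R_carbon steel = L/(kA) = 0.0007/(40.1×38.9) = 4.487×10^-7 K/W
R_mineral wool = L/(kA) = 0.12/(0.0364×38.9) = 0.08475 K/W
R_outer film = 1/(h_o·A) = 1/(4.75×38.9) = 0.005412 K/W
R_total = 0.09016 K/W
Q = ΔT / R_total = 217 / 0.09016

Q ≈ 2410 W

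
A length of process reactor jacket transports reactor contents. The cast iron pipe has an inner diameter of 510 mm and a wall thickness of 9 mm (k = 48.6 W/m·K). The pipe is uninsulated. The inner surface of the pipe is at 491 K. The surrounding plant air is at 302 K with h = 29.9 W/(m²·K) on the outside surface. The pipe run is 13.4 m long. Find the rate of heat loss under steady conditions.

Per-layer cylindrical resistances, series-summed:
R_cast iron pipe wall = ln(264/255)/(2π×48.6×13.4) = 8.477×10^-6 K/W
R_outer film = 1/(h_o·2πr_oL) = 1/(29.9×2π×0.264×13.4) = 0.001505 K/W
R_total = 0.001513 K/W
Q = ΔT/R_total = 189/0.001513

Q ≈ 125000 W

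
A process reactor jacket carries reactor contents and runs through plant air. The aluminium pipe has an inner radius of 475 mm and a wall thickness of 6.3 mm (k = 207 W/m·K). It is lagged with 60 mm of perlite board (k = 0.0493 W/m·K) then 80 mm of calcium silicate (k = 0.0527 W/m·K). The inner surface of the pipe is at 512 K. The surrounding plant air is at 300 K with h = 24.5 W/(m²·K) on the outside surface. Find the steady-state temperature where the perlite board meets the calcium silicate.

T ≈ 412 K

Radial resistances (cylindrical: R_cond = ln(r_o/r_i)/(2πkL), R_conv = 1/(h·2πrL)):
R_aluminium pipe wall = ln(481.3/475)/(2π×207×1) = 1.013×10^-5 K/W
R_perlite board = ln(541.3/481.3)/(2π×0.0493×1) = 0.3793 K/W
R_calcium silicate = ln(621.3/541.3)/(2π×0.0527×1) = 0.4163 K/W
R_outer film = 1/(h_o·2πr_oL) = 1/(24.5×2π×0.6213×1) = 0.01046 K/W
R_total = 0.806 K/W
Q = ΔT/R_total = 212/0.806
Q = 263 W/m
T_interface = T_inner − Q·ΣR(inner→interface) = 512 − 263×0.3793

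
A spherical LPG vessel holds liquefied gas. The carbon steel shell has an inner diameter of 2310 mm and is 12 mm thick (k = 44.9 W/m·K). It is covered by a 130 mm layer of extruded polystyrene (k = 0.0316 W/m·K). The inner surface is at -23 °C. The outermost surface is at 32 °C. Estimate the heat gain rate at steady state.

Each spherical layer contributes R = (1/r_i − 1/r_o)/(4πk):
R_carbon steel shell = (1/1.155 − 1/1.167)/(4π×44.9) = 1.578×10^-5 K/W
R_extruded polystyrene = (1/1.167 − 1/1.297)/(4π×0.0316) = 0.2163 K/W
R_total = 0.2163 K/W
Q = ΔT/R_total = 55/0.2163

Q ≈ 254 W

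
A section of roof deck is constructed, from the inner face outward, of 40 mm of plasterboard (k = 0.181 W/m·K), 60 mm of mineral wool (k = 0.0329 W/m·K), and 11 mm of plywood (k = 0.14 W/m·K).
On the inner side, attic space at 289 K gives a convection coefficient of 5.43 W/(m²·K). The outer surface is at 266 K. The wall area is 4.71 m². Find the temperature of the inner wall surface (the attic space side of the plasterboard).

T ≈ 287 K

Treating each layer as a thermal resistance in series:
R_inner film = 1/(h_i·A) = 1/(5.43×4.71) = 0.0391 K/W
R_plasterboard = L/(kA) = 0.04/(0.181×4.71) = 0.04692 K/W
R_mineral wool = L/(kA) = 0.06/(0.0329×4.71) = 0.3872 K/W
R_plywood = L/(kA) = 0.011/(0.14×4.71) = 0.01668 K/W
R_total = 0.4899 K/W;  Q = ΔT/R_total = 23/0.4899 = 46.95 W
T_interface = T_inner − Q·ΣR(inner→interface) = 289 − 46.9×0.0391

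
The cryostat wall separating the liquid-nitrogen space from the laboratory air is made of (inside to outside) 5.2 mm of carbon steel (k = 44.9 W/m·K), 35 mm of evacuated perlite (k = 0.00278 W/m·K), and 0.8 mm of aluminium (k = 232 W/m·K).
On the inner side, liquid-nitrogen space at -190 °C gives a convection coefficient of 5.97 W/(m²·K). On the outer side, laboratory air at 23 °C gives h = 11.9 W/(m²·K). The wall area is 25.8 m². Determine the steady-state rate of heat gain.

Q ≈ 428 W

Treating each layer as a thermal resistance in series:
R_inner film = 1/(h_i·A) = 1/(5.97×25.8) = 0.006492 K/W
R_carbon steel = L/(kA) = 0.0052/(44.9×25.8) = 4.489×10^-6 K/W
R_evacuated perlite = L/(kA) = 0.035/(0.00278×25.8) = 0.488 K/W
R_aluminium = L/(kA) = 0.0008/(232×25.8) = 1.337×10^-7 K/W
R_outer film = 1/(h_o·A) = 1/(11.9×25.8) = 0.003257 K/W
R_total = 0.4977 K/W
Q = ΔT / R_total = 213 / 0.4977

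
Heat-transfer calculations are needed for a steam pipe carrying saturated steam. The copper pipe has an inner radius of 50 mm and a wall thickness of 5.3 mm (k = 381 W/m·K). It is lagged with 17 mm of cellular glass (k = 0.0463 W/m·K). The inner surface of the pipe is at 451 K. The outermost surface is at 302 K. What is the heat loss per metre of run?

Per-layer cylindrical resistances, series-summed:
R_copper pipe wall = ln(55.3/50)/(2π×381×1) = 4.209×10^-5 K/W
R_cellular glass = ln(72.3/55.3)/(2π×0.0463×1) = 0.9214 K/W
R_total = 0.9215 K/W
Q = ΔT/R_total = 149/0.9215

q′ ≈ 162 W/m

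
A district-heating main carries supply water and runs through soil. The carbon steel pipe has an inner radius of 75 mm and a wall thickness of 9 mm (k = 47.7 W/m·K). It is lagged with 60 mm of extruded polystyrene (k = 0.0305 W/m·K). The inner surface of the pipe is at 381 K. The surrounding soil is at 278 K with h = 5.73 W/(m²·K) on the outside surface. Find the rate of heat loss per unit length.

q′ ≈ 34.3 W/m

Cylindrical conduction, so R = ln(r₂/r₁)/(2πkL) per layer, in series:
R_carbon steel pipe wall = ln(84/75)/(2π×47.7×1) = 3.781×10^-4 K/W
R_extruded polystyrene = ln(144/84)/(2π×0.0305×1) = 2.813 K/W
R_outer film = 1/(h_o·2πr_oL) = 1/(5.73×2π×0.144×1) = 0.1929 K/W
R_total = 3.006 K/W
Q = ΔT/R_total = 103/3.006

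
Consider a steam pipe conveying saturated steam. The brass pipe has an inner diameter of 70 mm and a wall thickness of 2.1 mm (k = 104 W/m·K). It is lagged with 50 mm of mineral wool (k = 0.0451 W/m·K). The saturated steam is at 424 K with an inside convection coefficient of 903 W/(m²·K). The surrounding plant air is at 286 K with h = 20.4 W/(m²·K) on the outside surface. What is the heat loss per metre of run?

Radial resistances (cylindrical: R_cond = ln(r_o/r_i)/(2πkL), R_conv = 1/(h·2πrL)):
R_inner film = 1/(h_i·2πr₁L) = 1/(903×2π×0.035×1) = 0.005036 K/W
R_brass pipe wall = ln(37.1/35)/(2π×104×1) = 8.917×10^-5 K/W
R_mineral wool = ln(87.1/37.1)/(2π×0.0451×1) = 3.012 K/W
R_outer film = 1/(h_o·2πr_oL) = 1/(20.4×2π×0.0871×1) = 0.08957 K/W
R_total = 3.106 K/W
Q = ΔT/R_total = 138/3.106

q′ ≈ 44.4 W/m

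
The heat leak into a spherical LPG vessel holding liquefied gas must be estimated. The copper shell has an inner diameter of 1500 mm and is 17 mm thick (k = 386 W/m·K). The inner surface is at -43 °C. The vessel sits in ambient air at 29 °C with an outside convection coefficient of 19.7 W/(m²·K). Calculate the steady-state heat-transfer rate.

Q ≈ 10500 W

Spherical conduction: R = (1/r_in − 1/r_out)/(4πk) per layer; series-sum.
R_copper shell = (1/0.75 − 1/0.767)/(4π×386) = 6.092×10^-6 K/W
R_outer film = 1/(h·4πr_o²) = 1/(19.7×4π×0.767²) = 0.006866 K/W
R_total = 0.006873 K/W
Q = ΔT/R_total = 72/0.006873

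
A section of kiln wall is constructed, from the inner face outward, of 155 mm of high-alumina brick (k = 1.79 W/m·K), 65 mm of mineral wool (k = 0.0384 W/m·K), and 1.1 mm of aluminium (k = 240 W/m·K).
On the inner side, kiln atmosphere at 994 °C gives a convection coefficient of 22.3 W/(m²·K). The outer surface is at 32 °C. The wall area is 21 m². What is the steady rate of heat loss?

Q ≈ 11100 W

Thermal resistances in series:
R_inner film = 1/(h_i·A) = 1/(22.3×21) = 0.002135 K/W
R_high-alumina brick = L/(kA) = 0.155/(1.79×21) = 0.004123 K/W
R_mineral wool = L/(kA) = 0.065/(0.0384×21) = 0.08061 K/W
R_aluminium = L/(kA) = 0.0011/(240×21) = 2.183×10^-7 K/W
R_total = 0.08686 K/W
Q = ΔT / R_total = 962 / 0.08686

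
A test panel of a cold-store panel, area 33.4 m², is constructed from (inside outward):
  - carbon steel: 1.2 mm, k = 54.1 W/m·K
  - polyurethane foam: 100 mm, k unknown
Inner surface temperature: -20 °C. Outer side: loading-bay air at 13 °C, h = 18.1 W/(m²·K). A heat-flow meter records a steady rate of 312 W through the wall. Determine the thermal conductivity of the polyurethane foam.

k ≈ 0.0288 W/(m·K)

Model the wall as resistances in series:
R_carbon steel = L/(kA) = 0.0012/(54.1×33.4) = 6.641×10^-7 K/W
R_outer film = 1/(h_o·A) = 1/(18.1×33.4) = 0.001654 K/W
Sum of known resistances R_other = 0.001655 K/W
Total R = ΔT/Q = 33/312 = 0.1058 K/W
R_polyurethane foam = R_total − R_other = 0.1041 K/W
k = L/(R·A) = 0.1/(0.1041×33.4)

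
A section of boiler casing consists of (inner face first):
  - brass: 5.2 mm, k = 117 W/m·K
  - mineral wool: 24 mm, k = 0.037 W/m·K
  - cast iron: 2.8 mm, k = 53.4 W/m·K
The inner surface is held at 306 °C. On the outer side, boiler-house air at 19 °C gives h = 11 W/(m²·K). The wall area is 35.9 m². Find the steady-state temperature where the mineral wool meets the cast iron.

T ≈ 54.3 °C

Model the wall as resistances in series:
R_brass = L/(kA) = 0.0052/(117×35.9) = 1.238×10^-6 K/W
R_mineral wool = L/(kA) = 0.024/(0.037×35.9) = 0.01807 K/W
R_cast iron = L/(kA) = 0.0028/(53.4×35.9) = 1.461×10^-6 K/W
R_outer film = 1/(h_o·A) = 1/(11×35.9) = 0.002532 K/W
R_total = 0.0206 K/W;  Q = ΔT/R_total = 287/0.0206 = 13930 W
T_interface = T_inner − Q·ΣR(inner→interface) = 306 − 13900×0.01807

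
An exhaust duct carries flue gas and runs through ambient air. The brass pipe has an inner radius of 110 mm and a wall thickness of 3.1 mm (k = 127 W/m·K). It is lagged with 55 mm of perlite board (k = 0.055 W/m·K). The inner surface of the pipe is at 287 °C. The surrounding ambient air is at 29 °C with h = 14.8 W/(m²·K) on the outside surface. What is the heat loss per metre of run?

Per-layer cylindrical resistances, series-summed:
R_brass pipe wall = ln(113.1/110)/(2π×127×1) = 3.483×10^-5 K/W
R_perlite board = ln(168.1/113.1)/(2π×0.055×1) = 1.147 K/W
R_outer film = 1/(h_o·2πr_oL) = 1/(14.8×2π×0.1681×1) = 0.06397 K/W
R_total = 1.211 K/W
Q = ΔT/R_total = 258/1.211

q′ ≈ 213 W/m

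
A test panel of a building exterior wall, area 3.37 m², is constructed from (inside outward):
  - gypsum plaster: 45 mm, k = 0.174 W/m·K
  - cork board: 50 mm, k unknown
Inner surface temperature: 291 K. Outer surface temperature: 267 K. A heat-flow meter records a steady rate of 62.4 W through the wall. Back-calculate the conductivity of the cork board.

Thermal resistances in series:
R_gypsum plaster = L/(kA) = 0.045/(0.174×3.37) = 0.07674 K/W
Sum of known resistances R_other = 0.07674 K/W
Total R = ΔT/Q = 24/62.4 = 0.3846 K/W
R_cork board = R_total − R_other = 0.3079 K/W
k = L/(R·A) = 0.05/(0.3079×3.37)

k ≈ 0.0482 W/(m·K)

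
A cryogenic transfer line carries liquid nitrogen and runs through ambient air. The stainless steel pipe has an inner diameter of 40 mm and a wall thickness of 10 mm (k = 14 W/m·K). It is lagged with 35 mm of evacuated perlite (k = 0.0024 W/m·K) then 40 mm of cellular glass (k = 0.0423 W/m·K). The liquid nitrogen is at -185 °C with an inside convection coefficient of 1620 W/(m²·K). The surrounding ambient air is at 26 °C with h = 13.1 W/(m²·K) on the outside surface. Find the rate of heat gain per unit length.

q′ ≈ 3.97 W/m

Radial resistances (cylindrical: R_cond = ln(r_o/r_i)/(2πkL), R_conv = 1/(h·2πrL)):
R_inner film = 1/(h_i·2πr₁L) = 1/(1620×2π×0.02×1) = 0.004912 K/W
R_stainless steel pipe wall = ln(30/20)/(2π×14×1) = 0.004609 K/W
R_evacuated perlite = ln(65/30)/(2π×0.0024×1) = 51.27 K/W
R_cellular glass = ln(105/65)/(2π×0.0423×1) = 1.804 K/W
R_outer film = 1/(h_o·2πr_oL) = 1/(13.1×2π×0.105×1) = 0.1157 K/W
R_total = 53.2 K/W
Q = ΔT/R_total = 211/53.2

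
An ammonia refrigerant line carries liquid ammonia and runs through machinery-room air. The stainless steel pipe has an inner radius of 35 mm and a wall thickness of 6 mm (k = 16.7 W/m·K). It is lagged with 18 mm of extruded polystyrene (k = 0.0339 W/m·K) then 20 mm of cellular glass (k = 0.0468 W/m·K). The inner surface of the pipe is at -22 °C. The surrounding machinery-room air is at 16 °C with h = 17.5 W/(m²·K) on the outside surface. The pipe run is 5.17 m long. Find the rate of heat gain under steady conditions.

Radial resistances (cylindrical: R_cond = ln(r_o/r_i)/(2πkL), R_conv = 1/(h·2πrL)):
R_stainless steel pipe wall = ln(41/35)/(2π×16.7×5.17) = 2.917×10^-4 K/W
R_extruded polystyrene = ln(59/41)/(2π×0.0339×5.17) = 0.3305 K/W
R_cellular glass = ln(79/59)/(2π×0.0468×5.17) = 0.192 K/W
R_outer film = 1/(h_o·2πr_oL) = 1/(17.5×2π×0.079×5.17) = 0.02227 K/W
R_total = 0.5451 K/W
Q = ΔT/R_total = 38/0.5451

Q ≈ 69.7 W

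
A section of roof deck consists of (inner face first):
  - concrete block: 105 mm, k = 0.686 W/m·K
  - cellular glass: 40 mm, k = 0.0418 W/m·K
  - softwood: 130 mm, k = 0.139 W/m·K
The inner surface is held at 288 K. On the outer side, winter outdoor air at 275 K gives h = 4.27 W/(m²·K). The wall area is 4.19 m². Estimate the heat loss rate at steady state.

Model the wall as resistances in series:
R_concrete block = L/(kA) = 0.105/(0.686×4.19) = 0.03653 K/W
R_cellular glass = L/(kA) = 0.04/(0.0418×4.19) = 0.2284 K/W
R_softwood = L/(kA) = 0.13/(0.139×4.19) = 0.2232 K/W
R_outer film = 1/(h_o·A) = 1/(4.27×4.19) = 0.05589 K/W
R_total = 0.544 K/W
Q = ΔT / R_total = 13 / 0.544

Q ≈ 23.9 W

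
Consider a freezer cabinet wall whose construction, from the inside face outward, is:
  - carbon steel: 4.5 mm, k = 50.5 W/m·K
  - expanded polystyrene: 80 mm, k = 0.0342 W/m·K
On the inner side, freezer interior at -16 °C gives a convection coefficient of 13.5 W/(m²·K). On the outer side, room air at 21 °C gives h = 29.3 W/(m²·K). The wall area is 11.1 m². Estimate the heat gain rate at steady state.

Using the resistance-network approach (series):
R_inner film = 1/(h_i·A) = 1/(13.5×11.1) = 0.006673 K/W
R_carbon steel = L/(kA) = 0.0045/(50.5×11.1) = 8.028×10^-6 K/W
R_expanded polystyrene = L/(kA) = 0.08/(0.0342×11.1) = 0.2107 K/W
R_outer film = 1/(h_o·A) = 1/(29.3×11.1) = 0.003075 K/W
R_total = 0.2205 K/W
Q = ΔT / R_total = 37 / 0.2205

Q ≈ 168 W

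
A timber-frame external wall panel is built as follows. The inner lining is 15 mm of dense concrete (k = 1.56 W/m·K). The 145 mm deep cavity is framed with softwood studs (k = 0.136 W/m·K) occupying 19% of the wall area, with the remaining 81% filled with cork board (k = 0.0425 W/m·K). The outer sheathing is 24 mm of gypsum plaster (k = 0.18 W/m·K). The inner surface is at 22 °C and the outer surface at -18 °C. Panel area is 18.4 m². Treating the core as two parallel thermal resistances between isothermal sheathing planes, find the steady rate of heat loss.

Sheathing layers in series; stud and cavity paths in parallel between them.
R_inner = 0.015/(1.56×18.4) = 5.226×10^-4 K/W
R_stud  = 0.145/(0.136×0.19×18.4) = 0.305 K/W
R_cav   = 0.145/(0.0425×0.81×18.4) = 0.2289 K/W
1/R_core = 1/R_stud + 1/R_cav → R_core = 0.1308 K/W
R_outer = 0.024/(0.18×18.4) = 0.007246 K/W
R_total = 0.1385 K/W
Q = ΔT/R_total = 40/0.1385

Q ≈ 289 W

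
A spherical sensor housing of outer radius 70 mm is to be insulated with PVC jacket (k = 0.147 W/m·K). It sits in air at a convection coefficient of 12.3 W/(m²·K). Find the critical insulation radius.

r_cr ≈ 23.9 mm

For a sphere r_cr = 2k/h = 2×0.147/12.3
r_cr = 23.9 mm; since the bare radius (70 mm) is above r_cr, any added insulation will reduce heat loss.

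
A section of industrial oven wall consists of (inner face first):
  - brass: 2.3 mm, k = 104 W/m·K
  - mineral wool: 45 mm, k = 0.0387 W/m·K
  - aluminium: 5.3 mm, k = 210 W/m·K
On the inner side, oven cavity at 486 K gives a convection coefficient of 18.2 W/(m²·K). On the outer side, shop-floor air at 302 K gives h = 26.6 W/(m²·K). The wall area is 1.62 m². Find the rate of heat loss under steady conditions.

Q ≈ 237 W

Thermal resistances in series:
R_inner film = 1/(h_i·A) = 1/(18.2×1.62) = 0.03392 K/W
R_brass = L/(kA) = 0.0023/(104×1.62) = 1.365×10^-5 K/W
R_mineral wool = L/(kA) = 0.045/(0.0387×1.62) = 0.7178 K/W
R_aluminium = L/(kA) = 0.0053/(210×1.62) = 1.558×10^-5 K/W
R_outer film = 1/(h_o·A) = 1/(26.6×1.62) = 0.02321 K/W
R_total = 0.7749 K/W
Q = ΔT / R_total = 184 / 0.7749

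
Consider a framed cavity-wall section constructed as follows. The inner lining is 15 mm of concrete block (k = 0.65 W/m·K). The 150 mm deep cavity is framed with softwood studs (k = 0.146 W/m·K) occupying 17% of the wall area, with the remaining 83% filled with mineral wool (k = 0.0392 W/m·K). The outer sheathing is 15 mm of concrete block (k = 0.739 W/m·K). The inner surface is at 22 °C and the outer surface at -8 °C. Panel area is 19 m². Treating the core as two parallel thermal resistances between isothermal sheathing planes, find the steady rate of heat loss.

Sheathing layers in series; stud and cavity paths in parallel between them.
R_inner = 0.015/(0.65×19) = 0.001215 K/W
R_stud  = 0.15/(0.146×0.17×19) = 0.3181 K/W
R_cav   = 0.15/(0.0392×0.83×19) = 0.2426 K/W
1/R_core = 1/R_stud + 1/R_cav → R_core = 0.1376 K/W
R_outer = 0.015/(0.739×19) = 0.001068 K/W
R_total = 0.1399 K/W
Q = ΔT/R_total = 30/0.1399

Q ≈ 214 W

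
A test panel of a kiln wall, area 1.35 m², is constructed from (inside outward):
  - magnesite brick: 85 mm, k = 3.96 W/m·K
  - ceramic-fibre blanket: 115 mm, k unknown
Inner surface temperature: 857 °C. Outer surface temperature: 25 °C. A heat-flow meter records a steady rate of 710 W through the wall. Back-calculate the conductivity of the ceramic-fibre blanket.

Treating each layer as a thermal resistance in series:
R_magnesite brick = L/(kA) = 0.085/(3.96×1.35) = 0.0159 K/W
Sum of known resistances R_other = 0.0159 K/W
Total R = ΔT/Q = 832/710 = 1.172 K/W
R_ceramic-fibre blanket = R_total − R_other = 1.156 K/W
k = L/(R·A) = 0.115/(1.156×1.35)

k ≈ 0.0737 W/(m·K)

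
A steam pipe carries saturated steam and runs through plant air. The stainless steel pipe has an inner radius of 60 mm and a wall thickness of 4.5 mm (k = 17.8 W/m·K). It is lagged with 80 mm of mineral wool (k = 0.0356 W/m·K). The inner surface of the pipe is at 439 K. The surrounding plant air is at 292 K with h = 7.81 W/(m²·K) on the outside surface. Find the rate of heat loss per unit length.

Treating each annulus and film as a series resistance:
R_stainless steel pipe wall = ln(64.5/60)/(2π×17.8×1) = 6.466×10^-4 K/W
R_mineral wool = ln(144.5/64.5)/(2π×0.0356×1) = 3.606 K/W
R_outer film = 1/(h_o·2πr_oL) = 1/(7.81×2π×0.1445×1) = 0.141 K/W
R_total = 3.748 K/W
Q = ΔT/R_total = 147/3.748

q′ ≈ 39.2 W/m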